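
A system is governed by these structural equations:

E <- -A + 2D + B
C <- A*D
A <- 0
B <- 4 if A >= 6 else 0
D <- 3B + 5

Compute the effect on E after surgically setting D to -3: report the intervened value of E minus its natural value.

The intervention breaks the incoming arrows to D: D <- 3B + 5 no longer applies, and D = -3.
B = 4 if A >= 6 else 0  [with A=0]  = 0
E = -A + 2D + B  [with A=0, D=-3, B=0]  = -6
Without intervention: B = 4 if A >= 6 else 0  [with A=0]  = 0; D = 3B + 5  [with B=0]  = 5; E = -A + 2D + B  [with A=0, D=5, B=0]  = 10.
Change = -6 − 10 = -16.

-16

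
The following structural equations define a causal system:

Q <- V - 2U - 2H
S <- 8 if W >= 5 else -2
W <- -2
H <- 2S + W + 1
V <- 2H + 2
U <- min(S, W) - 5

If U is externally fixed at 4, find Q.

Under do(U=4), the mechanism U <- min(S, W) - 5 is discarded; U is fixed at 4.
S = 8 if W >= 5 else -2  [with W=-2]  = -2
H = 2S + W + 1  [with S=-2, W=-2]  = -5
V = 2H + 2  [with H=-5]  = -8
Q = V - 2U - 2H  [with V=-8, U=4, H=-5]  = -6

-6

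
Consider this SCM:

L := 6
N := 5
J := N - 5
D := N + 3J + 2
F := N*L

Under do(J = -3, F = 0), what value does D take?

The joint intervention fixes J = -3, F = 0, removing each variable's own equation.
D = N + 3J + 2  [with N=5, J=-3]  = -2

-2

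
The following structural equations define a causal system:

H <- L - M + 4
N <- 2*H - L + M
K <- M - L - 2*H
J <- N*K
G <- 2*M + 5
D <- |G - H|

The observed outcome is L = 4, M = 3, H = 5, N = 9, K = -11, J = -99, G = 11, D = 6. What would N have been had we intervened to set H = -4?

The intervention breaks the incoming arrows to H: H <- L - M + 4 no longer applies, and H = -4.
N = 2*H - L + M  [with H=-4, L=4, M=3]  = -9

-9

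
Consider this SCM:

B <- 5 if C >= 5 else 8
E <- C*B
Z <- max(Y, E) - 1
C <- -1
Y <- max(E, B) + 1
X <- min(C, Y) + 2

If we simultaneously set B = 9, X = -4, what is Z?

Setting B = 9, X = -4 by intervention discards those variables' equations.
E = C*B  [with C=-1, B=9]  = -9
Y = max(E, B) + 1  [with E=-9, B=9]  = 10
Z = max(Y, E) - 1  [with Y=10, E=-9]  = 9

9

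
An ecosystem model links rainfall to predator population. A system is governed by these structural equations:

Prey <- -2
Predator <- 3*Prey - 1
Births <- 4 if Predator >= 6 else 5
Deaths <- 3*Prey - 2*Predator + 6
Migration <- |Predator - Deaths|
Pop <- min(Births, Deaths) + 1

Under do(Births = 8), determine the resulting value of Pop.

9

The intervention breaks the incoming arrows to Births: Births <- 4 if Predator >= 6 else 5 no longer applies, and Births = 8.
Predator = 3*Prey - 1  [with Prey=-2]  = -7
Deaths = 3*Prey - 2*Predator + 6  [with Prey=-2, Predator=-7]  = 14
Pop = min(Births, Deaths) + 1  [with Births=8, Deaths=14]  = 9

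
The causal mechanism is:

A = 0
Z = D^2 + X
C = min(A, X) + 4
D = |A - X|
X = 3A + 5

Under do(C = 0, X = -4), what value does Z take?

Setting C = 0, X = -4 by intervention discards those variables' equations.
D = |A - X|  [with A=0, X=-4]  = 4
Z = D^2 + X  [with D=4, X=-4]  = 12

12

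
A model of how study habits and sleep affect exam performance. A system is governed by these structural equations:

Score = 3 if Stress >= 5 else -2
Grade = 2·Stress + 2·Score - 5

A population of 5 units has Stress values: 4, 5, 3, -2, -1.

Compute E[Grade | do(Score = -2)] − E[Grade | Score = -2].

1.6

do(Score=-2) breaks Score's dependence on Stress. With Score=-2 fixed, Grade across the units is -1, 1, -3, -13, -11, mean -5.4.
Observing Score=-2 restricts to units where Score's equation naturally yields -2: Stress ∈ {4, 3, -2, -1}. In that subpopulation Grade = -1, -3, -13, -11, mean -7.
Difference = -5.4 − (-7) = 1.6.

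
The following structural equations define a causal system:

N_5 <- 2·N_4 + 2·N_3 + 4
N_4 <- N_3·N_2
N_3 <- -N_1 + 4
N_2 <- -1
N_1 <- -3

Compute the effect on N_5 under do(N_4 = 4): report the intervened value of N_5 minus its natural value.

22

Intervening sets N_4 = 4 and removes its equation (N_4 <- N_3·N_2).
N_3 = -N_1 + 4  [with N_1=-3]  = 7
N_5 = 2·N_4 + 2·N_3 + 4  [with N_4=4, N_3=7]  = 26
Without intervention: N_3 = -N_1 + 4  [with N_1=-3]  = 7; N_4 = N_3·N_2  [with N_3=7, N_2=-1]  = -7; N_5 = 2·N_4 + 2·N_3 + 4  [with N_4=-7, N_3=7]  = 4.
Change = 26 − 4 = 22.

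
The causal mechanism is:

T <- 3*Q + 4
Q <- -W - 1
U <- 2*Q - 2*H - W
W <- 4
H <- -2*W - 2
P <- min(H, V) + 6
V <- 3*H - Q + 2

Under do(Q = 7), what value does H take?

The intervention breaks the incoming arrows to Q: Q <- -W - 1 no longer applies, and Q = 7.
Since H is not a descendant of the intervened variable, it is unaffected.
H = -2*W - 2  [with W=4]  = -10

-10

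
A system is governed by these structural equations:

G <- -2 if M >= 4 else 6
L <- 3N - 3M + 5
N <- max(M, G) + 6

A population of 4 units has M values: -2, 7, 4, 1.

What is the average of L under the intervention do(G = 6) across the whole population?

do(G=6) breaks G's dependence on M. With G=6 fixed, L across the units is 47, 23, 29, 38, mean 34.25.

34.25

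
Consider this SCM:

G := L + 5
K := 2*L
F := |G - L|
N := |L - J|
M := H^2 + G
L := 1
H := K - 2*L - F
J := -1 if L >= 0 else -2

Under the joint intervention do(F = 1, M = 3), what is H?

-1

The joint intervention fixes F = 1, M = 3, removing each variable's own equation.
K = 2*L  [with L=1]  = 2
H = K - 2*L - F  [with K=2, L=1, F=1]  = -1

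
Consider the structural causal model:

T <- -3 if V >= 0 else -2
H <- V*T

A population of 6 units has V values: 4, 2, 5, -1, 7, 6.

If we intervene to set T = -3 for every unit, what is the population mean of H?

Under do(T=-3), T's equation is replaced by T=-3 for every unit. Per-unit H: -12, -6, -15, 3, -21, -18. Mean = -11.5.

-11.5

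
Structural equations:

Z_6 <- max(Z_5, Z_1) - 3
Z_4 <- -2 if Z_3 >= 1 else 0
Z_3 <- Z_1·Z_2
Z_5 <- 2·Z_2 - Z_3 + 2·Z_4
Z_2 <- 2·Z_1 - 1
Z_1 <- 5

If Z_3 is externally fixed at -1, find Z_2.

Under do(Z_3=-1), the mechanism Z_3 <- Z_1·Z_2 is discarded; Z_3 is fixed at -1.
Since Z_2 is not a descendant of the intervened variable, it is unaffected.
Z_2 = 2·Z_1 - 1  [with Z_1=5]  = 9

9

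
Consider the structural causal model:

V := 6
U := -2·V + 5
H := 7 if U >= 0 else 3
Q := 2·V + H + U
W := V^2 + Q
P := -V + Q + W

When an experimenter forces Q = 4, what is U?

The intervention breaks the incoming arrows to Q: Q := 2·V + H + U no longer applies, and Q = 4.
Since U is not a descendant of the intervened variable, it is unaffected.
U = -2·V + 5  [with V=6]  = -7

-7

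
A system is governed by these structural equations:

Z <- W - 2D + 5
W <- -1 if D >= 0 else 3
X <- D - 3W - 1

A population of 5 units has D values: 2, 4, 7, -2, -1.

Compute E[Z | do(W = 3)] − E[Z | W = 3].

Every unit gets W=3 under the intervention. Z values become 4, 0, -6, 12, 10; E[Z|do(W=3)] = 4.
Observing W=3 restricts to units where W's equation naturally yields 3: D ∈ {-2, -1}. In that subpopulation Z = 12, 10, mean 11.
Difference = 4 − 11 = -7.

-7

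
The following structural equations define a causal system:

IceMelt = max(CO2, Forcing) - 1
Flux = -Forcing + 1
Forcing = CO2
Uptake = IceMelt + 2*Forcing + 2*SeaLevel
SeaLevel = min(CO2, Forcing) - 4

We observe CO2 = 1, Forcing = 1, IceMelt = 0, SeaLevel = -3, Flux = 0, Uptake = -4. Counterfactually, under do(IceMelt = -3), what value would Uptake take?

-7

The intervention breaks the incoming arrows to IceMelt: IceMelt = max(CO2, Forcing) - 1 no longer applies, and IceMelt = -3.
Forcing = CO2  [with CO2=1]  = 1
SeaLevel = min(CO2, Forcing) - 4  [with CO2=1, Forcing=1]  = -3
Uptake = IceMelt + 2*Forcing + 2*SeaLevel  [with IceMelt=-3, Forcing=1, SeaLevel=-3]  = -7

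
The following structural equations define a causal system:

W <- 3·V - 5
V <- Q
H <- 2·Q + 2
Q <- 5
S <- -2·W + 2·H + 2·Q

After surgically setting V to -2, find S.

56

do(V=-2) replaces the equation V <- Q with the constant V = -2.
W = 3·V - 5  [with V=-2]  = -11
H = 2·Q + 2  [with Q=5]  = 12
S = -2·W + 2·H + 2·Q  [with W=-11, H=12, Q=5]  = 56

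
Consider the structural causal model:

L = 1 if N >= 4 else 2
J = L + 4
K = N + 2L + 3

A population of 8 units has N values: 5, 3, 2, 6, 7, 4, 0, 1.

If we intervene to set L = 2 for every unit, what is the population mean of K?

The intervention sets L=2 in all 8 units regardless of N. Recomputing K per unit gives 12, 10, 9, 13, 14, 11, 7, 8; average 10.5.

10.5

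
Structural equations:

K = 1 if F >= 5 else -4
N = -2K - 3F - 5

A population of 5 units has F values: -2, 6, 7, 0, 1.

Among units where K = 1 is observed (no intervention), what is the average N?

E[N|K=1] averages over only the 2 units with K=1 (F = 6, 7): N = -25, -28, mean -26.5.

-26.5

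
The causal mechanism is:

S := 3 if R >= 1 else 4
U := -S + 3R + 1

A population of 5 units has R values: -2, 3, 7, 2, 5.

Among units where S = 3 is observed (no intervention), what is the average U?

10.75

Observing S=3 restricts to units where S's equation naturally yields 3: R ∈ {3, 7, 2, 5}. In that subpopulation U = 7, 19, 4, 13, mean 10.75.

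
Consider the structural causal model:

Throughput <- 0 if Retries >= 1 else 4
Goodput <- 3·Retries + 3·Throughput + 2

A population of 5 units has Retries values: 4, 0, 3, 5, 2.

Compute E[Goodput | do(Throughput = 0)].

10.4

do(Throughput=0) breaks Throughput's dependence on Retries. With Throughput=0 fixed, Goodput across the units is 14, 2, 11, 17, 8, mean 10.4.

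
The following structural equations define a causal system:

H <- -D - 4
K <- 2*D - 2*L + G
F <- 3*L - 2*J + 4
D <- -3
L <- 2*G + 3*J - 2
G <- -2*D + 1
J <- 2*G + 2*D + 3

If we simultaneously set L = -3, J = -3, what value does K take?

7

The joint intervention fixes L = -3, J = -3, removing each variable's own equation.
G = -2*D + 1  [with D=-3]  = 7
K = 2*D - 2*L + G  [with D=-3, L=-3, G=7]  = 7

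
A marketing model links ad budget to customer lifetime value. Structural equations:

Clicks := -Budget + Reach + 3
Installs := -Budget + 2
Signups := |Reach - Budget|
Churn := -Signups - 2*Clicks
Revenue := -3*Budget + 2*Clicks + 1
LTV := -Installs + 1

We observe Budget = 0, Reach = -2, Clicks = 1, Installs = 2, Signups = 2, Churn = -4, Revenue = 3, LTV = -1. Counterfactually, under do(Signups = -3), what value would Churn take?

The intervention breaks the incoming arrows to Signups: Signups := |Reach - Budget| no longer applies, and Signups = -3.
Clicks = -Budget + Reach + 3  [with Budget=0, Reach=-2]  = 1
Churn = -Signups - 2*Clicks  [with Signups=-3, Clicks=1]  = 1

1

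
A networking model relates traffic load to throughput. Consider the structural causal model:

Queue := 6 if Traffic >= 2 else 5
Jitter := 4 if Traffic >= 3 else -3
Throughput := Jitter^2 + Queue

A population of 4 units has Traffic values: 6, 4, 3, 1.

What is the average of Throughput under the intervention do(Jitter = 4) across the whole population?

21.75

Every unit gets Jitter=4 under the intervention. Throughput values become 22, 22, 22, 21; E[Throughput|do(Jitter=4)] = 21.75.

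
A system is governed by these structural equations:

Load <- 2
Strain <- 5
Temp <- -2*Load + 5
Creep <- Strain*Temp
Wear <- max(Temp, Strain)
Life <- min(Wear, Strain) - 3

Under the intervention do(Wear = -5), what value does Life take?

-8

The intervention breaks the incoming arrows to Wear: Wear <- max(Temp, Strain) no longer applies, and Wear = -5.
Life = min(Wear, Strain) - 3  [with Wear=-5, Strain=5]  = -8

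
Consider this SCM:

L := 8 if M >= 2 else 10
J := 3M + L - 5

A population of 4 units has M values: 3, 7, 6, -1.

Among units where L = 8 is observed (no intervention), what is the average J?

E[J|L=8] averages over only the 3 units with L=8 (M = 3, 7, 6): J = 12, 24, 21, mean 19.

19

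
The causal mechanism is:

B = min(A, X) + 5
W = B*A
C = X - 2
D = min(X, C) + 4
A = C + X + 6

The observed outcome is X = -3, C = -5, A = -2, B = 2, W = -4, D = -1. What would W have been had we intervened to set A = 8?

do(A=8) replaces the equation A = C + X + 6 with the constant A = 8.
B = min(A, X) + 5  [with A=8, X=-3]  = 2
W = B*A  [with B=2, A=8]  = 16

16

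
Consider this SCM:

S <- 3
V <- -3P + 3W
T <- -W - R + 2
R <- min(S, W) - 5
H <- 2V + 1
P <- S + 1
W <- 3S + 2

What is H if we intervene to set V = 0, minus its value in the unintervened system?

Intervening sets V = 0 and removes its equation (V <- -3P + 3W).
H = 2V + 1  [with V=0]  = 1
Without intervention: W = 3S + 2  [with S=3]  = 11; P = S + 1  [with S=3]  = 4; V = -3P + 3W  [with P=4, W=11]  = 21; H = 2V + 1  [with V=21]  = 43.
Change = 1 − 43 = -42.

-42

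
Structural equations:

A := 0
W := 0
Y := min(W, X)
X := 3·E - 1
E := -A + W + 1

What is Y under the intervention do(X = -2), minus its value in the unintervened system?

-2

Intervening sets X = -2 and removes its equation (X := 3·E - 1).
Y = min(W, X)  [with W=0, X=-2]  = -2
Without intervention: E = -A + W + 1  [with A=0, W=0]  = 1; X = 3·E - 1  [with E=1]  = 2; Y = min(W, X)  [with W=0, X=2]  = 0.
Change = -2 − 0 = -2.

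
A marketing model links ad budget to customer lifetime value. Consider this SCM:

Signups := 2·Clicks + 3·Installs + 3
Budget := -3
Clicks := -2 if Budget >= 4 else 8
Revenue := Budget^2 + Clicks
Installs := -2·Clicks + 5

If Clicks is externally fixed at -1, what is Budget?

-3

Under do(Clicks=-1), the mechanism Clicks := -2 if Budget >= 4 else 8 is discarded; Clicks is fixed at -1.
Budget is not downstream of the intervention, so its value is determined by the original equations.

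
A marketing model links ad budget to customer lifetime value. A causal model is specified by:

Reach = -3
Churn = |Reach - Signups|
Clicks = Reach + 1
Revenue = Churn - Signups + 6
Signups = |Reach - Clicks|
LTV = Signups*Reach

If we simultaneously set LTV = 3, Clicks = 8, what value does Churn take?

14

Under do(LTV = 3, Clicks = 8), each intervened variable's structural equation is replaced by its fixed value.
Signups = |Reach - Clicks|  [with Reach=-3, Clicks=8]  = 11
Churn = |Reach - Signups|  [with Reach=-3, Signups=11]  = 14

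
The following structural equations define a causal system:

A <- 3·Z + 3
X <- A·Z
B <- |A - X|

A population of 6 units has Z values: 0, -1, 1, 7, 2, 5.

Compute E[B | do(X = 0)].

The intervention sets X=0 in all 6 units regardless of Z. Recomputing B per unit gives 3, 0, 6, 24, 9, 18; average 10.

10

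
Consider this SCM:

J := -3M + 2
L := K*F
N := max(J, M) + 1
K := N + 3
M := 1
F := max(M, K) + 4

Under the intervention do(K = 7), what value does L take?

Under do(K=7), the mechanism K := N + 3 is discarded; K is fixed at 7.
F = max(M, K) + 4  [with M=1, K=7]  = 11
L = K*F  [with K=7, F=11]  = 77

77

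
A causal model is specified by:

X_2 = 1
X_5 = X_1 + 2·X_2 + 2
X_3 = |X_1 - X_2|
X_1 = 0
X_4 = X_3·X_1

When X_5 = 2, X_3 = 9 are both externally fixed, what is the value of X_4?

0

Under do(X_5 = 2, X_3 = 9), each intervened variable's structural equation is replaced by its fixed value.
X_4 = X_3·X_1  [with X_3=9, X_1=0]  = 0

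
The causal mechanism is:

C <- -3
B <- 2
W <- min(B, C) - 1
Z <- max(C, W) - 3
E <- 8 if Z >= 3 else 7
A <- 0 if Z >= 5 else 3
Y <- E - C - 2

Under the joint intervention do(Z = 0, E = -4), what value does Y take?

Under do(Z = 0, E = -4), each intervened variable's structural equation is replaced by its fixed value.
Y = E - C - 2  [with E=-4, C=-3]  = -3

-3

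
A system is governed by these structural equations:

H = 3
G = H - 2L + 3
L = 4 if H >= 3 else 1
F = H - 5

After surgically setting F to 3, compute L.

4

The intervention breaks the incoming arrows to F: F = H - 5 no longer applies, and F = 3.
Since L is not a descendant of the intervened variable, it is unaffected.
L = 4 if H >= 3 else 1  [with H=3]  = 4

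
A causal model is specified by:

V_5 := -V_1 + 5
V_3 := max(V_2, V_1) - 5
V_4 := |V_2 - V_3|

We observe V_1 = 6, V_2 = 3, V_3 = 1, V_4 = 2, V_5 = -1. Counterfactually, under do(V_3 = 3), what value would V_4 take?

0

The intervention breaks the incoming arrows to V_3: V_3 := max(V_2, V_1) - 5 no longer applies, and V_3 = 3.
V_4 = |V_2 - V_3|  [with V_2=3, V_3=3]  = 0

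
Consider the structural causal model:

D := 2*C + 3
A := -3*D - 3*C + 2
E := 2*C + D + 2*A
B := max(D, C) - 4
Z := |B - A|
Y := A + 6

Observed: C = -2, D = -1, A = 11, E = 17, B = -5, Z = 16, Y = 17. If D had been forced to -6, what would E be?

42

Under do(D=-6), the mechanism D := 2*C + 3 is discarded; D is fixed at -6.
A = -3*D - 3*C + 2  [with D=-6, C=-2]  = 26
E = 2*C + D + 2*A  [with C=-2, D=-6, A=26]  = 42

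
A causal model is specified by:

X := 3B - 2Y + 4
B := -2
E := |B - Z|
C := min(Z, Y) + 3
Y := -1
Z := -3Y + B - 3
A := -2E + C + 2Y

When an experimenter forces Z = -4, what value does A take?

The intervention breaks the incoming arrows to Z: Z := -3Y + B - 3 no longer applies, and Z = -4.
E = |B - Z|  [with B=-2, Z=-4]  = 2
C = min(Z, Y) + 3  [with Z=-4, Y=-1]  = -1
A = -2E + C + 2Y  [with E=2, C=-1, Y=-1]  = -7

-7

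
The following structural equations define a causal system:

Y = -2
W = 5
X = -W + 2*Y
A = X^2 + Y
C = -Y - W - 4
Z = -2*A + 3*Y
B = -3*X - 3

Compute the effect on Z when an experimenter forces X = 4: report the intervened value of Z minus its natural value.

130

The intervention breaks the incoming arrows to X: X = -W + 2*Y no longer applies, and X = 4.
A = X^2 + Y  [with X=4, Y=-2]  = 14
Z = -2*A + 3*Y  [with A=14, Y=-2]  = -34
Without intervention: X = -W + 2*Y  [with W=5, Y=-2]  = -9; A = X^2 + Y  [with X=-9, Y=-2]  = 79; Z = -2*A + 3*Y  [with A=79, Y=-2]  = -164.
Change = -34 − (-164) = 130.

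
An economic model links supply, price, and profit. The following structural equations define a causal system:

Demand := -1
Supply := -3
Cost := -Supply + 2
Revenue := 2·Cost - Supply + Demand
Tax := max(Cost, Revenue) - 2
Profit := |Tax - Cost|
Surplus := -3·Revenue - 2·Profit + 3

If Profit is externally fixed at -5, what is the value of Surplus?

-23

Intervening sets Profit = -5 and removes its equation (Profit := |Tax - Cost|).
Cost = -Supply + 2  [with Supply=-3]  = 5
Revenue = 2·Cost - Supply + Demand  [with Cost=5, Supply=-3, Demand=-1]  = 12
Surplus = -3·Revenue - 2·Profit + 3  [with Revenue=12, Profit=-5]  = -23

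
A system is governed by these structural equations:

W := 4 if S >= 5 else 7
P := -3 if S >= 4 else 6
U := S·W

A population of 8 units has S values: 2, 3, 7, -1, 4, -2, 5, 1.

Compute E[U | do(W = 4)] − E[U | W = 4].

-14.5

Every unit gets W=4 under the intervention. U values become 8, 12, 28, -4, 16, -8, 20, 4; E[U|do(W=4)] = 9.5.
Observing W=4 restricts to units where W's equation naturally yields 4: S ∈ {7, 5}. In that subpopulation U = 28, 20, mean 24.
Difference = 9.5 − 24 = -14.5.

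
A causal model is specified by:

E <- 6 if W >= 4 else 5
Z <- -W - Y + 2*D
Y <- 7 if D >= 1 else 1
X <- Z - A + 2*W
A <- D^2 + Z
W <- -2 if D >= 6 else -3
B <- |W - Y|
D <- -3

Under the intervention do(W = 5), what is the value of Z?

-12

Under do(W=5), the mechanism W <- -2 if D >= 6 else -3 is discarded; W is fixed at 5.
Y = 7 if D >= 1 else 1  [with D=-3]  = 1
Z = -W - Y + 2*D  [with W=5, Y=1, D=-3]  = -12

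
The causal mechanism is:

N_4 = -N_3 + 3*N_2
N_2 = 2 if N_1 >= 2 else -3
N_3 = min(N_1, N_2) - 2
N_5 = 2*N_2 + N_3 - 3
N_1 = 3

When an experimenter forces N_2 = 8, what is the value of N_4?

23

Under do(N_2=8), the mechanism N_2 = 2 if N_1 >= 2 else -3 is discarded; N_2 is fixed at 8.
N_3 = min(N_1, N_2) - 2  [with N_1=3, N_2=8]  = 1
N_4 = -N_3 + 3*N_2  [with N_3=1, N_2=8]  = 23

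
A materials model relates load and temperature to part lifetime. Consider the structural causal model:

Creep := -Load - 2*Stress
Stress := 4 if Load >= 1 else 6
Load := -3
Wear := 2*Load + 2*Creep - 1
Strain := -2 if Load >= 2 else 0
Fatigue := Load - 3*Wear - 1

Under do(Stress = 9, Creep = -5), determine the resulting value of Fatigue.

The joint intervention fixes Stress = 9, Creep = -5, removing each variable's own equation.
Wear = 2*Load + 2*Creep - 1  [with Load=-3, Creep=-5]  = -17
Fatigue = Load - 3*Wear - 1  [with Load=-3, Wear=-17]  = 47

47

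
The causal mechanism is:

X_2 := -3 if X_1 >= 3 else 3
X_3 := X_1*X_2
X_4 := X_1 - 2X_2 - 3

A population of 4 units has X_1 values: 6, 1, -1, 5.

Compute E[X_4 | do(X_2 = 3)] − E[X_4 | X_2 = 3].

Every unit gets X_2=3 under the intervention. X_4 values become -3, -8, -10, -4; E[X_4|do(X_2=3)] = -6.25.
Observing X_2=3 restricts to units where X_2's equation naturally yields 3: X_1 ∈ {1, -1}. In that subpopulation X_4 = -8, -10, mean -9.
Difference = -6.25 − (-9) = 2.75.

2.75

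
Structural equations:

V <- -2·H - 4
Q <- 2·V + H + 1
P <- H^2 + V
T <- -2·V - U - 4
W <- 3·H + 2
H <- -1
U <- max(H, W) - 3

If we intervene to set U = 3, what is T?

-3

Under do(U=3), the mechanism U <- max(H, W) - 3 is discarded; U is fixed at 3.
V = -2·H - 4  [with H=-1]  = -2
T = -2·V - U - 4  [with V=-2, U=3]  = -3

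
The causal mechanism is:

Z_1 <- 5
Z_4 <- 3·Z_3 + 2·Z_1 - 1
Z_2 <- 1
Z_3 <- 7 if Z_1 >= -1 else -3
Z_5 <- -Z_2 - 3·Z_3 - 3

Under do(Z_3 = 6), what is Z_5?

do(Z_3=6) replaces the equation Z_3 <- 7 if Z_1 >= -1 else -3 with the constant Z_3 = 6.
Z_5 = -Z_2 - 3·Z_3 - 3  [with Z_2=1, Z_3=6]  = -22

-22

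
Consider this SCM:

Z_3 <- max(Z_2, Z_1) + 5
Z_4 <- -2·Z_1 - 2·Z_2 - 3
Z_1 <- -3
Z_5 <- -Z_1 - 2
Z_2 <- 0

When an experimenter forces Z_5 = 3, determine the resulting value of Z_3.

do(Z_5=3) replaces the equation Z_5 <- -Z_1 - 2 with the constant Z_5 = 3.
Z_3 is not downstream of the intervention, so its value is determined by the original equations.
Z_3 = max(Z_2, Z_1) + 5  [with Z_2=0, Z_1=-3]  = 5

5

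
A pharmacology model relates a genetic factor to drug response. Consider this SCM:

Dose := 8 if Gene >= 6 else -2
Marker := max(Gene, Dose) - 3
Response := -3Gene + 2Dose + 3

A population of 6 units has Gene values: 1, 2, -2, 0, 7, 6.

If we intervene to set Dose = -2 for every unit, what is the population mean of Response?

Every unit gets Dose=-2 under the intervention. Response values become -4, -7, 5, -1, -22, -19; E[Response|do(Dose=-2)] = -8.

-8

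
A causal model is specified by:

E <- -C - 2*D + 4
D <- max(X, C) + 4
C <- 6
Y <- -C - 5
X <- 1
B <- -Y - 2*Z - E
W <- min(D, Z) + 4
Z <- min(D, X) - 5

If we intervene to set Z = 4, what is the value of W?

8

Intervening sets Z = 4 and removes its equation (Z <- min(D, X) - 5).
D = max(X, C) + 4  [with X=1, C=6]  = 10
W = min(D, Z) + 4  [with D=10, Z=4]  = 8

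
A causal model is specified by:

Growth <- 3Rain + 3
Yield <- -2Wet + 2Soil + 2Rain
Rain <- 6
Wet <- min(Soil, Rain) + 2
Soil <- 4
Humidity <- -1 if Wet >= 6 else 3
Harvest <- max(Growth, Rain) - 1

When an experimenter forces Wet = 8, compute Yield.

The intervention breaks the incoming arrows to Wet: Wet <- min(Soil, Rain) + 2 no longer applies, and Wet = 8.
Yield = -2Wet + 2Soil + 2Rain  [with Wet=8, Soil=4, Rain=6]  = 4

4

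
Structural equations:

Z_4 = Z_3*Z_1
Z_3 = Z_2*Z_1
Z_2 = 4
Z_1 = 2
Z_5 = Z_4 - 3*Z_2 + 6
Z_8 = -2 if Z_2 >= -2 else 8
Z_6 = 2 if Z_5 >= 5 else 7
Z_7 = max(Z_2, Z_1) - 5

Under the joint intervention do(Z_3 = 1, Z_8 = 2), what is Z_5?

The joint intervention fixes Z_3 = 1, Z_8 = 2, removing each variable's own equation.
Z_4 = Z_3*Z_1  [with Z_3=1, Z_1=2]  = 2
Z_5 = Z_4 - 3*Z_2 + 6  [with Z_4=2, Z_2=4]  = -4

-4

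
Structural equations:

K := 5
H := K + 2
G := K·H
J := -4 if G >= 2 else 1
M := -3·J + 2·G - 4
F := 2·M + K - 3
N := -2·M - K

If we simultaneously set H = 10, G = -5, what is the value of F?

-32

Under do(H = 10, G = -5), each intervened variable's structural equation is replaced by its fixed value.
J = -4 if G >= 2 else 1  [with G=-5]  = 1
M = -3·J + 2·G - 4  [with J=1, G=-5]  = -17
F = 2·M + K - 3  [with M=-17, K=5]  = -32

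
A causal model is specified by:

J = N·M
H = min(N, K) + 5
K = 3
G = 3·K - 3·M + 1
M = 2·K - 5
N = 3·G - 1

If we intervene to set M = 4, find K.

3

Under do(M=4), the mechanism M = 2·K - 5 is discarded; M is fixed at 4.
K is not downstream of the intervention, so its value is determined by the original equations.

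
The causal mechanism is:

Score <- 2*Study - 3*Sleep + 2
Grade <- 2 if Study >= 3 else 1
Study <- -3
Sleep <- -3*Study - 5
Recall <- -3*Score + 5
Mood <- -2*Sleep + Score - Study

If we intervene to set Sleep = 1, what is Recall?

do(Sleep=1) replaces the equation Sleep <- -3*Study - 5 with the constant Sleep = 1.
Score = 2*Study - 3*Sleep + 2  [with Study=-3, Sleep=1]  = -7
Recall = -3*Score + 5  [with Score=-7]  = 26

26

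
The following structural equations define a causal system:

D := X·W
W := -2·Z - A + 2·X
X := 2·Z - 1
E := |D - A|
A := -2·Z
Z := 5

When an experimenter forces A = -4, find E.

112

The intervention breaks the incoming arrows to A: A := -2·Z no longer applies, and A = -4.
X = 2·Z - 1  [with Z=5]  = 9
W = -2·Z - A + 2·X  [with Z=5, A=-4, X=9]  = 12
D = X·W  [with X=9, W=12]  = 108
E = |D - A|  [with D=108, A=-4]  = 112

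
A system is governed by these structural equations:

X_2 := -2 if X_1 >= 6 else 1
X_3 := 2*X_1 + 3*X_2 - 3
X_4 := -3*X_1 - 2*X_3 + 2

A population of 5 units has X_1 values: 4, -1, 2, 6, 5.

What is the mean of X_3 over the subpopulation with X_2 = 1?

E[X_3|X_2=1] averages over only the 4 units with X_2=1 (X_1 = 4, -1, 2, 5): X_3 = 8, -2, 4, 10, mean 5.

5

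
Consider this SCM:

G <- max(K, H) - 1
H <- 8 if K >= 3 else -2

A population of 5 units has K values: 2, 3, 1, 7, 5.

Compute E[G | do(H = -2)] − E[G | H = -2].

Under do(H=-2), H's equation is replaced by H=-2 for every unit. Per-unit G: 1, 2, 0, 6, 4. Mean = 2.6.
Observing H=-2 restricts to units where H's equation naturally yields -2: K ∈ {2, 1}. In that subpopulation G = 1, 0, mean 0.5.
Difference = 2.6 − 0.5 = 2.1.

2.1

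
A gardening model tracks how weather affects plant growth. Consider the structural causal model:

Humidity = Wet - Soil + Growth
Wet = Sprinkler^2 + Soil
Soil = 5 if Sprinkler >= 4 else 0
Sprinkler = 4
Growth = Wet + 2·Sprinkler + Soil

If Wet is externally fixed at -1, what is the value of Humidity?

6

do(Wet=-1) replaces the equation Wet = Sprinkler^2 + Soil with the constant Wet = -1.
Soil = 5 if Sprinkler >= 4 else 0  [with Sprinkler=4]  = 5
Growth = Wet + 2·Sprinkler + Soil  [with Wet=-1, Sprinkler=4, Soil=5]  = 12
Humidity = Wet - Soil + Growth  [with Wet=-1, Soil=5, Growth=12]  = 6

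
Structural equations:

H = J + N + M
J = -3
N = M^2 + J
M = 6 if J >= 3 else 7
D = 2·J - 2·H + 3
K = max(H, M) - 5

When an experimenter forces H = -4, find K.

2

Intervening sets H = -4 and removes its equation (H = J + N + M).
M = 6 if J >= 3 else 7  [with J=-3]  = 7
K = max(H, M) - 5  [with H=-4, M=7]  = 2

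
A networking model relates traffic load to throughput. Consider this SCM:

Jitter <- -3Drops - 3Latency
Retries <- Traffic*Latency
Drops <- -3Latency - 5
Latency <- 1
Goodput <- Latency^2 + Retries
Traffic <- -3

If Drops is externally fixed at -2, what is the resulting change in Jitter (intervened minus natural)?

do(Drops=-2) replaces the equation Drops <- -3Latency - 5 with the constant Drops = -2.
Jitter = -3Drops - 3Latency  [with Drops=-2, Latency=1]  = 3
Without intervention: Drops = -3Latency - 5  [with Latency=1]  = -8; Jitter = -3Drops - 3Latency  [with Drops=-8, Latency=1]  = 21.
Change = 3 − 21 = -18.

-18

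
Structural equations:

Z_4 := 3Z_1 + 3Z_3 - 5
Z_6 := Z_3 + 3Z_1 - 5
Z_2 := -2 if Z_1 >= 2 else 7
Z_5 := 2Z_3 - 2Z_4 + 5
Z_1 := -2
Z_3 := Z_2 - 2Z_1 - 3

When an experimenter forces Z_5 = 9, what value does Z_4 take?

13

The intervention breaks the incoming arrows to Z_5: Z_5 := 2Z_3 - 2Z_4 + 5 no longer applies, and Z_5 = 9.
Since Z_4 is not a descendant of the intervened variable, it is unaffected.
Z_2 = -2 if Z_1 >= 2 else 7  [with Z_1=-2]  = 7
Z_3 = Z_2 - 2Z_1 - 3  [with Z_2=7, Z_1=-2]  = 8
Z_4 = 3Z_1 + 3Z_3 - 5  [with Z_1=-2, Z_3=8]  = 13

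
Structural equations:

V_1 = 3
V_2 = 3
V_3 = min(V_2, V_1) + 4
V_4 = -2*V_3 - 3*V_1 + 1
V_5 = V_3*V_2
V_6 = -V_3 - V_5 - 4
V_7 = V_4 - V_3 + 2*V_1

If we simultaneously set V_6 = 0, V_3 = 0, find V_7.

Under do(V_6 = 0, V_3 = 0), each intervened variable's structural equation is replaced by its fixed value.
V_4 = -2*V_3 - 3*V_1 + 1  [with V_3=0, V_1=3]  = -8
V_7 = V_4 - V_3 + 2*V_1  [with V_4=-8, V_3=0, V_1=3]  = -2

-2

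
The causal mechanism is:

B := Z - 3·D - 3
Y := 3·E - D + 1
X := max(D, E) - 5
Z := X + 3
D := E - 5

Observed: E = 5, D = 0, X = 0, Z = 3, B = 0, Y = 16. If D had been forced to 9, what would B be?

-23

do(D=9) replaces the equation D := E - 5 with the constant D = 9.
X = max(D, E) - 5  [with D=9, E=5]  = 4
Z = X + 3  [with X=4]  = 7
B = Z - 3·D - 3  [with Z=7, D=9]  = -23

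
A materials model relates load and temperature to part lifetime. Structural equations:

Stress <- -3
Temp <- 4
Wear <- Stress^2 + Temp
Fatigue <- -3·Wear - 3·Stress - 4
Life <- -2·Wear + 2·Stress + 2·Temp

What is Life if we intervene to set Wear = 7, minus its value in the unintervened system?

do(Wear=7) replaces the equation Wear <- Stress^2 + Temp with the constant Wear = 7.
Life = -2·Wear + 2·Stress + 2·Temp  [with Wear=7, Stress=-3, Temp=4]  = -12
Without intervention: Wear = Stress^2 + Temp  [with Stress=-3, Temp=4]  = 13; Life = -2·Wear + 2·Stress + 2·Temp  [with Wear=13, Stress=-3, Temp=4]  = -24.
Change = -12 − (-24) = 12.

12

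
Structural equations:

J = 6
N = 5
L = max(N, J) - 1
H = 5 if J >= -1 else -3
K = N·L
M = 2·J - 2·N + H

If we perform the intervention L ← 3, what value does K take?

15

do(L=3) replaces the equation L = max(N, J) - 1 with the constant L = 3.
K = N·L  [with N=5, L=3]  = 15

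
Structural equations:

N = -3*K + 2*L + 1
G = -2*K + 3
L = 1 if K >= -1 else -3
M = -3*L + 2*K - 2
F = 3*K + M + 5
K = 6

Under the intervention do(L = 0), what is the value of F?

Under do(L=0), the mechanism L = 1 if K >= -1 else -3 is discarded; L is fixed at 0.
M = -3*L + 2*K - 2  [with L=0, K=6]  = 10
F = 3*K + M + 5  [with K=6, M=10]  = 33

33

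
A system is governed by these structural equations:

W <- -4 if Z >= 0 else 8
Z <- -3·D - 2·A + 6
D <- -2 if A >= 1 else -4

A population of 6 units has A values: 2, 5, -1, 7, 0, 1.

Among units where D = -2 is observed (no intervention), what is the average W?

Conditioning on D=-2 selects the 4 unit(s) with A ∈ {2, 5, 7, 1}. Their W values: -4, -4, 8, -4. Mean = -1.

-1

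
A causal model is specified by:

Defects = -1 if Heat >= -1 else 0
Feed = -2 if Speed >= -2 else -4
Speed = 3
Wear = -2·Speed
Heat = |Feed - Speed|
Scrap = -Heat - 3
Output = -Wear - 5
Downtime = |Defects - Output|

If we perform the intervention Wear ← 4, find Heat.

Under do(Wear=4), the mechanism Wear = -2·Speed is discarded; Wear is fixed at 4.
Since Heat is not a descendant of the intervened variable, it is unaffected.
Feed = -2 if Speed >= -2 else -4  [with Speed=3]  = -2
Heat = |Feed - Speed|  [with Feed=-2, Speed=3]  = 5

5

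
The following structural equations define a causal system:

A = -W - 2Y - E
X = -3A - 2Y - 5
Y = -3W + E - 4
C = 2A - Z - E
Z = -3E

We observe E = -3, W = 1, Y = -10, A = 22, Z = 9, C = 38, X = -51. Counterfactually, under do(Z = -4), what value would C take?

51

The intervention breaks the incoming arrows to Z: Z = -3E no longer applies, and Z = -4.
Y = -3W + E - 4  [with W=1, E=-3]  = -10
A = -W - 2Y - E  [with W=1, Y=-10, E=-3]  = 22
C = 2A - Z - E  [with A=22, Z=-4, E=-3]  = 51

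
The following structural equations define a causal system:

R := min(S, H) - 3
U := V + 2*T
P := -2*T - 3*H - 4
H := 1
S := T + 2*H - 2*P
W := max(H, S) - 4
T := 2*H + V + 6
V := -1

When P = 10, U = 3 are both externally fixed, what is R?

Under do(P = 10, U = 3), each intervened variable's structural equation is replaced by its fixed value.
T = 2*H + V + 6  [with H=1, V=-1]  = 7
S = T + 2*H - 2*P  [with T=7, H=1, P=10]  = -11
R = min(S, H) - 3  [with S=-11, H=1]  = -14

-14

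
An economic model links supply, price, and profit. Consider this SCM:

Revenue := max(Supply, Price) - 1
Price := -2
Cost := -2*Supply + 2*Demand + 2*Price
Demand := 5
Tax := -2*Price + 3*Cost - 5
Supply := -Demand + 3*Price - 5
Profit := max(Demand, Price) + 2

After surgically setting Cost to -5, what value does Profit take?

7

The intervention breaks the incoming arrows to Cost: Cost := -2*Supply + 2*Demand + 2*Price no longer applies, and Cost = -5.
No directed path runs from Cost to Profit, so Profit keeps its natural value.
Profit = max(Demand, Price) + 2  [with Demand=5, Price=-2]  = 7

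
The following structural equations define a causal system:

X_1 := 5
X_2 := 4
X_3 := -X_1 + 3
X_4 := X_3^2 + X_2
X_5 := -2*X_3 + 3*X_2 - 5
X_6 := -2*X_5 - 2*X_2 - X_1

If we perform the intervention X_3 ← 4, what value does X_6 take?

The intervention breaks the incoming arrows to X_3: X_3 := -X_1 + 3 no longer applies, and X_3 = 4.
X_5 = -2*X_3 + 3*X_2 - 5  [with X_3=4, X_2=4]  = -1
X_6 = -2*X_5 - 2*X_2 - X_1  [with X_5=-1, X_2=4, X_1=5]  = -11

-11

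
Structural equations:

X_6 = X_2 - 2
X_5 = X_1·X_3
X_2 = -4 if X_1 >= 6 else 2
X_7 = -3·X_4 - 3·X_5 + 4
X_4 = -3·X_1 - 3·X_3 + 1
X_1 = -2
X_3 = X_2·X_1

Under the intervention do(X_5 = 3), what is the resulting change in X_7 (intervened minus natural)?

Under do(X_5=3), the mechanism X_5 = X_1·X_3 is discarded; X_5 is fixed at 3.
X_2 = -4 if X_1 >= 6 else 2  [with X_1=-2]  = 2
X_3 = X_2·X_1  [with X_2=2, X_1=-2]  = -4
X_4 = -3·X_1 - 3·X_3 + 1  [with X_1=-2, X_3=-4]  = 19
X_7 = -3·X_4 - 3·X_5 + 4  [with X_4=19, X_5=3]  = -62
Without intervention: X_2 = -4 if X_1 >= 6 else 2  [with X_1=-2]  = 2; X_3 = X_2·X_1  [with X_2=2, X_1=-2]  = -4; X_4 = -3·X_1 - 3·X_3 + 1  [with X_1=-2, X_3=-4]  = 19; X_5 = X_1·X_3  [with X_1=-2, X_3=-4]  = 8; X_7 = -3·X_4 - 3·X_5 + 4  [with X_4=19, X_5=8]  = -77.
Change = -62 − (-77) = 15.

15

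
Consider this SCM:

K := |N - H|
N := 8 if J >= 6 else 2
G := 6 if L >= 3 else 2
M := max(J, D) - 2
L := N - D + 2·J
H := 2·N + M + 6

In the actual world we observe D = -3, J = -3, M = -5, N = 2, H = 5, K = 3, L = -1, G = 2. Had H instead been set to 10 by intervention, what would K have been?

8

The intervention breaks the incoming arrows to H: H := 2·N + M + 6 no longer applies, and H = 10.
N = 8 if J >= 6 else 2  [with J=-3]  = 2
K = |N - H|  [with N=2, H=10]  = 8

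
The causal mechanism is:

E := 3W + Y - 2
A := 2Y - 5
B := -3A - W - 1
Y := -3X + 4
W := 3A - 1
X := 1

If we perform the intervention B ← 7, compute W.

-10

The intervention breaks the incoming arrows to B: B := -3A - W - 1 no longer applies, and B = 7.
Since W is not a descendant of the intervened variable, it is unaffected.
Y = -3X + 4  [with X=1]  = 1
A = 2Y - 5  [with Y=1]  = -3
W = 3A - 1  [with A=-3]  = -10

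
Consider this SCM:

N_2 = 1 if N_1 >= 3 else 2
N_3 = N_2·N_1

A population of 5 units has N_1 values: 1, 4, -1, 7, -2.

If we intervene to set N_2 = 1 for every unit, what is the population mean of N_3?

Every unit gets N_2=1 under the intervention. N_3 values become 1, 4, -1, 7, -2; E[N_3|do(N_2=1)] = 1.8.

1.8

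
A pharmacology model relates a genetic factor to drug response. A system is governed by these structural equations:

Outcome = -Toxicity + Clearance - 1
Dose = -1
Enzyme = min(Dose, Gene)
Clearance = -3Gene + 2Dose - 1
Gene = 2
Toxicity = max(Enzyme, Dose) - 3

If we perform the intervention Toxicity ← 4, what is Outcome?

Under do(Toxicity=4), the mechanism Toxicity = max(Enzyme, Dose) - 3 is discarded; Toxicity is fixed at 4.
Clearance = -3Gene + 2Dose - 1  [with Gene=2, Dose=-1]  = -9
Outcome = -Toxicity + Clearance - 1  [with Toxicity=4, Clearance=-9]  = -14

-14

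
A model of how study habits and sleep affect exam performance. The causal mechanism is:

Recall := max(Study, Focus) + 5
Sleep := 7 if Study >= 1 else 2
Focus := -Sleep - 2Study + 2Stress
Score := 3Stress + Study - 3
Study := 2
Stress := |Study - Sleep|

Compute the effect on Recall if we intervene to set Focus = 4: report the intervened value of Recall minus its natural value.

2

Under do(Focus=4), the mechanism Focus := -Sleep - 2Study + 2Stress is discarded; Focus is fixed at 4.
Recall = max(Study, Focus) + 5  [with Study=2, Focus=4]  = 9
Without intervention: Sleep = 7 if Study >= 1 else 2  [with Study=2]  = 7; Stress = |Study - Sleep|  [with Study=2, Sleep=7]  = 5; Focus = -Sleep - 2Study + 2Stress  [with Sleep=7, Study=2, Stress=5]  = -1; Recall = max(Study, Focus) + 5  [with Study=2, Focus=-1]  = 7.
Change = 9 − 7 = 2.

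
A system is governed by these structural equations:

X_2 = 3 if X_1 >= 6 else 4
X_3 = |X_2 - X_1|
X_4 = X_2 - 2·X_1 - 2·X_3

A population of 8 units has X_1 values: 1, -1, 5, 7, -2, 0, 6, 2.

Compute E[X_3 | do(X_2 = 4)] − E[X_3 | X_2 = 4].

do(X_2=4) breaks X_2's dependence on X_1. With X_2=4 fixed, X_3 across the units is 3, 5, 1, 3, 6, 4, 2, 2, mean 3.25.
Conditioning on X_2=4 selects the 6 unit(s) with X_1 ∈ {1, -1, 5, -2, 0, 2}. Their X_3 values: 3, 5, 1, 6, 4, 2. Mean = 3.5.
Difference = 3.25 − 3.5 = -0.25.

-0.25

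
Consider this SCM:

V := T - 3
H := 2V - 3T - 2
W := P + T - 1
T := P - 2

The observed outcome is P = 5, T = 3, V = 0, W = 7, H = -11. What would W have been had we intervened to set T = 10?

14

Under do(T=10), the mechanism T := P - 2 is discarded; T is fixed at 10.
W = P + T - 1  [with P=5, T=10]  = 14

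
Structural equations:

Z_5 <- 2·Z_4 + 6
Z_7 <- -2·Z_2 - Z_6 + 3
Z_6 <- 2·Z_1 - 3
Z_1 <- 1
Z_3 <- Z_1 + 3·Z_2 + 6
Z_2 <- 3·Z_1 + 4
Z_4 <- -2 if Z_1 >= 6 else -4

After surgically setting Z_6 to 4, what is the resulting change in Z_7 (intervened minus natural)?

Intervening sets Z_6 = 4 and removes its equation (Z_6 <- 2·Z_1 - 3).
Z_2 = 3·Z_1 + 4  [with Z_1=1]  = 7
Z_7 = -2·Z_2 - Z_6 + 3  [with Z_2=7, Z_6=4]  = -15
Without intervention: Z_2 = 3·Z_1 + 4  [with Z_1=1]  = 7; Z_6 = 2·Z_1 - 3  [with Z_1=1]  = -1; Z_7 = -2·Z_2 - Z_6 + 3  [with Z_2=7, Z_6=-1]  = -10.
Change = -15 − (-10) = -5.

-5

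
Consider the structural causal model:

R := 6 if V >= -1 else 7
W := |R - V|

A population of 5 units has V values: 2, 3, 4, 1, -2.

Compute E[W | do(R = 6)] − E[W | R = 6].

0.9

Every unit gets R=6 under the intervention. W values become 4, 3, 2, 5, 8; E[W|do(R=6)] = 4.4.
Conditioning on R=6 selects the 4 unit(s) with V ∈ {2, 3, 4, 1}. Their W values: 4, 3, 2, 5. Mean = 3.5.
Difference = 4.4 − 3.5 = 0.9.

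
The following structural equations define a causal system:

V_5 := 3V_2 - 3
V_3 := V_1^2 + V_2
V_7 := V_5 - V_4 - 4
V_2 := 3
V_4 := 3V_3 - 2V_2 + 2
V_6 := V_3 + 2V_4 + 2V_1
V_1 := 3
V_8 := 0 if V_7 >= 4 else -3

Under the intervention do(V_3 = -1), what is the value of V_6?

The intervention breaks the incoming arrows to V_3: V_3 := V_1^2 + V_2 no longer applies, and V_3 = -1.
V_4 = 3V_3 - 2V_2 + 2  [with V_3=-1, V_2=3]  = -7
V_6 = V_3 + 2V_4 + 2V_1  [with V_3=-1, V_4=-7, V_1=3]  = -9

-9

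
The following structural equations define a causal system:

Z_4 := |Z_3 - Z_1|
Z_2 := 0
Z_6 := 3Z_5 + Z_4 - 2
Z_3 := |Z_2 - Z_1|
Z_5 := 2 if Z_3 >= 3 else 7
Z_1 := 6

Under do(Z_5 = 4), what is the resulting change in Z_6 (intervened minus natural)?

The intervention breaks the incoming arrows to Z_5: Z_5 := 2 if Z_3 >= 3 else 7 no longer applies, and Z_5 = 4.
Z_3 = |Z_2 - Z_1|  [with Z_2=0, Z_1=6]  = 6
Z_4 = |Z_3 - Z_1|  [with Z_3=6, Z_1=6]  = 0
Z_6 = 3Z_5 + Z_4 - 2  [with Z_5=4, Z_4=0]  = 10
Without intervention: Z_3 = |Z_2 - Z_1|  [with Z_2=0, Z_1=6]  = 6; Z_4 = |Z_3 - Z_1|  [with Z_3=6, Z_1=6]  = 0; Z_5 = 2 if Z_3 >= 3 else 7  [with Z_3=6]  = 2; Z_6 = 3Z_5 + Z_4 - 2  [with Z_5=2, Z_4=0]  = 4.
Change = 10 − 4 = 6.

6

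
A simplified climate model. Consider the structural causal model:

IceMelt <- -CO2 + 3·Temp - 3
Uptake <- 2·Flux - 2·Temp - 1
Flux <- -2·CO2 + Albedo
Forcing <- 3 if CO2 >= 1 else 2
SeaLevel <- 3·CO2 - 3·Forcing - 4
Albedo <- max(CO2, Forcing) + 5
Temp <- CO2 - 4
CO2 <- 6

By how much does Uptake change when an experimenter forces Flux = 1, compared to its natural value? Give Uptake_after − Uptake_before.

do(Flux=1) replaces the equation Flux <- -2·CO2 + Albedo with the constant Flux = 1.
Temp = CO2 - 4  [with CO2=6]  = 2
Uptake = 2·Flux - 2·Temp - 1  [with Flux=1, Temp=2]  = -3
Without intervention: Forcing = 3 if CO2 >= 1 else 2  [with CO2=6]  = 3; Temp = CO2 - 4  [with CO2=6]  = 2; Albedo = max(CO2, Forcing) + 5  [with CO2=6, Forcing=3]  = 11; Flux = -2·CO2 + Albedo  [with CO2=6, Albedo=11]  = -1; Uptake = 2·Flux - 2·Temp - 1  [with Flux=-1, Temp=2]  = -7.
Change = -3 − (-7) = 4.

4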